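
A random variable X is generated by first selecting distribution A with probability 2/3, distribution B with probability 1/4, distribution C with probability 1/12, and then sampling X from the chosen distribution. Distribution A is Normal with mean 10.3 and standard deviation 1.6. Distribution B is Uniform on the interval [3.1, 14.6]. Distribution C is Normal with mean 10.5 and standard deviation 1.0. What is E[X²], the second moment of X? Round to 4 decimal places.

104.0400

For each component E[X²] = Var + (mean)², giving A: 108.65; B: 89.3433; C: 111.25.
Overall E[X²] = 0.666667·108.65 + 0.25·89.3433 + 0.0833333·111.25 = 104.04.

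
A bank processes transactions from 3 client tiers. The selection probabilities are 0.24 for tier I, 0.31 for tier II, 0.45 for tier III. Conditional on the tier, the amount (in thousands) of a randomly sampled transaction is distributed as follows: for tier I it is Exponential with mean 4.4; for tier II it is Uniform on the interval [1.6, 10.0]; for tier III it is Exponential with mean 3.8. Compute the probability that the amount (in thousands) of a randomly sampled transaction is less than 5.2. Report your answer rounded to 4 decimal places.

0.6347

Conditional on each tier, P(X < 5.2): I: 0.693279; II: 0.428571; III: 0.745492.
By total probability, P(X < 5.2) = 0.24·0.693279 + 0.31·0.428571 + 0.45·0.745492 = 0.634715.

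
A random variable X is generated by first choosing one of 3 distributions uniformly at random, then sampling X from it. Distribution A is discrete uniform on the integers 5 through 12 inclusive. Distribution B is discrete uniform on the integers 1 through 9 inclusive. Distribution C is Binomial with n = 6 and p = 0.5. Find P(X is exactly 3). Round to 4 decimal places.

0.1412

Conditional on each component, P(X = 3): A: 0; B: 0.111111; C: 0.3125.
By total probability, P(X = 3) = 0.333333·0 + 0.333333·0.111111 + 0.333333·0.3125 = 0.141204.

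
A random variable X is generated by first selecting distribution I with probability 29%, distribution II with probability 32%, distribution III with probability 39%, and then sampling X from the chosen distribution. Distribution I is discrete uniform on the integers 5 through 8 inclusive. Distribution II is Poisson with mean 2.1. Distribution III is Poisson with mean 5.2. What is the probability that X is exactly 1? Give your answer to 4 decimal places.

Conditional on each component, P(X = 1): I: 0; II: 0.257158; III: 0.0286861.
By total probability, P(X = 1) = 0.29·0 + 0.32·0.257158 + 0.39·0.0286861 = 0.0934783.

0.0935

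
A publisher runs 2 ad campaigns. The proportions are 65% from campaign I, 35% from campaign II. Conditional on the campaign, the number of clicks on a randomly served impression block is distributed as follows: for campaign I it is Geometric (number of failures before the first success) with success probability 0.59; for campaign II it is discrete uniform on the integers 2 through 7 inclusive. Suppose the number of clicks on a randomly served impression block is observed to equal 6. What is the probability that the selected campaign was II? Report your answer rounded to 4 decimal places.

0.9697

Likelihoods P(X=6 | ·): I: 0.00280256; II: 0.166667.
Posterior ∝ prior × likelihood. Numerator for II: 0.35·0.166667 = 0.0583333.
Normalizing constant: 0.65·0.00280256 + 0.35·0.166667 = 0.060155.
P(II | observation) = 0.0583333 / 0.060155 = 0.969717.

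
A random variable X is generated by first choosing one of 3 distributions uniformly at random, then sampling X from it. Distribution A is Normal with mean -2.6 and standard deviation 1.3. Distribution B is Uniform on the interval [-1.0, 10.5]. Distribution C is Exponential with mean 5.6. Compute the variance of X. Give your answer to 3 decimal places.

Per component, A: μ=-2.6, E[X²]=8.45; B: μ=4.75, E[X²]=33.5833; C: μ=5.6, E[X²]=62.72.
E[X] = 0.333333·-2.6 + 0.333333·4.75 + 0.333333·5.6 = 2.58333.
E[X²] = 0.333333·8.45 + 0.333333·33.5833 + 0.333333·62.72 = 34.9178.
Var(X) = E[X²] − (E[X])² = 34.9178 − 6.67361 = 28.2442.

28.244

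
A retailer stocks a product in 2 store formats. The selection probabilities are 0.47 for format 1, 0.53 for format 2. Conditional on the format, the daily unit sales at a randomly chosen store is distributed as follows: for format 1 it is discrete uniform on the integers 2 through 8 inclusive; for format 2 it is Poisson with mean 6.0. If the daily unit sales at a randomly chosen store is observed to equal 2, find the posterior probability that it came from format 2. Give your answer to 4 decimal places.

Likelihoods P(X=2 | ·): 1: 0.142857; 2: 0.0446175.
Posterior ∝ prior × likelihood. Numerator for 2: 0.53·0.0446175 = 0.0236473.
Normalizing constant: 0.47·0.142857 + 0.53·0.0446175 = 0.0907902.
P(2 | observation) = 0.0236473 / 0.0907902 = 0.260461.

0.2605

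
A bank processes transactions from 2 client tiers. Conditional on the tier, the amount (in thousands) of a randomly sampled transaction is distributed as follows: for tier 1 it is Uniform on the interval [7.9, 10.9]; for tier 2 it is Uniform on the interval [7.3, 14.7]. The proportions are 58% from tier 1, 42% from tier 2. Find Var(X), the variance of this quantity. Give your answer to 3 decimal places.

Per component, 1: μ=9.4, E[X²]=89.11; 2: μ=11, E[X²]=125.563.
E[X] = 0.58·9.4 + 0.42·11 = 10.072.
E[X²] = 0.58·89.11 + 0.42·125.563 = 104.42.
Var(X) = E[X²] − (E[X])² = 104.42 − 101.445 = 2.97522.

2.975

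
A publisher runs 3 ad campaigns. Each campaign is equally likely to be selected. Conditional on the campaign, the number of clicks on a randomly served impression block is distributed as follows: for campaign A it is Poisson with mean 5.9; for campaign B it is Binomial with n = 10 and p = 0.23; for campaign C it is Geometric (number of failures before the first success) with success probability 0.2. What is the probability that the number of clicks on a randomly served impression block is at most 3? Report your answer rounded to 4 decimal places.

0.5238

Conditional on each campaign, P(X ≤ 3): A: 0.160353; B: 0.820598; C: 0.5904.
By total probability, P(X ≤ 3) = 0.333333·0.160353 + 0.333333·0.820598 + 0.333333·0.5904 = 0.523784.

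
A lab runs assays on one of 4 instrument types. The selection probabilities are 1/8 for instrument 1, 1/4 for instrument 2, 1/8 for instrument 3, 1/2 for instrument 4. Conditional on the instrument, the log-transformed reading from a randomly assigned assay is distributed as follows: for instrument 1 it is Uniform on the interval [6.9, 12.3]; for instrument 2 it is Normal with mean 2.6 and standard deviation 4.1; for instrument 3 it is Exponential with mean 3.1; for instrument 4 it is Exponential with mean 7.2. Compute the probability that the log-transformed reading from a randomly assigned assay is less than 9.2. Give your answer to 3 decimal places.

Conditional on each instrument, P(X < 9.2): 1: 0.425926; 2: 0.946274; 3: 0.948581; 4: 0.721344.
By total probability, P(X < 9.2) = 0.125·0.425926 + 0.25·0.946274 + 0.125·0.948581 + 0.5·0.721344 = 0.769054.

0.769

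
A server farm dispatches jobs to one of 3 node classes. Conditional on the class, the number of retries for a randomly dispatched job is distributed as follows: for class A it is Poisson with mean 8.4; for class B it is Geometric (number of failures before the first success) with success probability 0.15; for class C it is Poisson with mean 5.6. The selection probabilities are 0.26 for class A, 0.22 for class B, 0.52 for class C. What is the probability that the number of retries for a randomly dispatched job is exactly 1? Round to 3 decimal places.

0.039

Conditional on each class, P(X = 1): A: 0.00188889; B: 0.1275; C: 0.020708.
By total probability, P(X = 1) = 0.26·0.00188889 + 0.22·0.1275 + 0.52·0.020708 = 0.0393093.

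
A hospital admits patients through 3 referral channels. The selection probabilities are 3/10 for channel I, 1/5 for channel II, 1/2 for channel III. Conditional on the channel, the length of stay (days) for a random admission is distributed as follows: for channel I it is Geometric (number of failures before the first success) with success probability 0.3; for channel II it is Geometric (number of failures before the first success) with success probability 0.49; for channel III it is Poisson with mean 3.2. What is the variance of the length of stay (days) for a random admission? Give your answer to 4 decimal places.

5.0373

Per component, I: μ=2.33333, E[X²]=13.2222; II: μ=1.04082, E[X²]=3.20741; III: μ=3.2, E[X²]=13.44.
E[X] = 0.3·2.33333 + 0.2·1.04082 + 0.5·3.2 = 2.50816.
E[X²] = 0.3·13.2222 + 0.2·3.20741 + 0.5·13.44 = 11.3281.
Var(X) = E[X²] − (E[X])² = 11.3281 − 6.29088 = 5.03727.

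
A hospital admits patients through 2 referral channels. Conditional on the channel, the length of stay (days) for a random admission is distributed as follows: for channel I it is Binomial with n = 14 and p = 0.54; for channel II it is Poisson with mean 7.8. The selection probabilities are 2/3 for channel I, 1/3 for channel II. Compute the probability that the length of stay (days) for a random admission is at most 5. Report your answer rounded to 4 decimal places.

0.1599

Conditional on each channel, P(X ≤ 5): I: 0.134776; II: 0.210251.
By total probability, P(X ≤ 5) = 0.666667·0.134776 + 0.333333·0.210251 = 0.159935.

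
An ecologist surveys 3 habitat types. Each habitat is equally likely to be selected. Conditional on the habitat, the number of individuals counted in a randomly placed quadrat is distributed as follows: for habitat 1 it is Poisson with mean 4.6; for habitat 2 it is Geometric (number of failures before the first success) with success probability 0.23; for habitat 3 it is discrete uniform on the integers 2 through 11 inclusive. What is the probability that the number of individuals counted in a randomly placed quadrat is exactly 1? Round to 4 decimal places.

0.0744

Conditional on each habitat, P(X = 1): 1: 0.0462384; 2: 0.1771; 3: 0.
By total probability, P(X = 1) = 0.333333·0.0462384 + 0.333333·0.1771 + 0.333333·0 = 0.0744461.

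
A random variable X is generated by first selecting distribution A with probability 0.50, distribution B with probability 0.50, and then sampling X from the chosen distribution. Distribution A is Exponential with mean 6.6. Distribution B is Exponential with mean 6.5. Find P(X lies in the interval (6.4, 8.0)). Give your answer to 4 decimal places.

Conditional on each component, P(6.4 < X < 8.0): A: 0.0816325; B: 0.0815151.
By total probability, P(6.4 < X < 8.0) = 0.5·0.0816325 + 0.5·0.0815151 = 0.0815738.

0.0816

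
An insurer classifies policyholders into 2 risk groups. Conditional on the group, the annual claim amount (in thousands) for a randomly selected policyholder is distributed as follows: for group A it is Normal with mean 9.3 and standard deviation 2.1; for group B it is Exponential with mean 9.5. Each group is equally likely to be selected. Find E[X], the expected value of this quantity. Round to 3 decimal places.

9.400

Component means — A: 9.3; B: 9.5.
E[X] = 0.5·9.3 + 0.5·9.5 = 9.4.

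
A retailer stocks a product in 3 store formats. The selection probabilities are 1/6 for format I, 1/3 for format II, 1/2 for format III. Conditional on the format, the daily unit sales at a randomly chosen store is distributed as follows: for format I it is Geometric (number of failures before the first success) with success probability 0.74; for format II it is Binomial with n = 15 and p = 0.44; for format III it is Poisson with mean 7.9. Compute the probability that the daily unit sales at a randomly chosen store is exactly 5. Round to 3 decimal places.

0.098

Conditional on each format, P(X = 5): I: 0.000879222; II: 0.15021; III: 0.0950666.
By total probability, P(X = 5) = 0.166667·0.000879222 + 0.333333·0.15021 + 0.5·0.0950666 = 0.0977498.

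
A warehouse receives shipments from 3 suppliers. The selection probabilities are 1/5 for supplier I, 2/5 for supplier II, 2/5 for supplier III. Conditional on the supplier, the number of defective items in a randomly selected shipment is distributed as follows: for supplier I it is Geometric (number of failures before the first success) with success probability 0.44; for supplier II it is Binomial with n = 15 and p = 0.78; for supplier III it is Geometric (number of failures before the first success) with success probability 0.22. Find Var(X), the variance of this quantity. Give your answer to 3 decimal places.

Per component, I: μ=1.27273, E[X²]=4.5124; II: μ=11.7, E[X²]=139.464; III: μ=3.54545, E[X²]=28.686.
E[X] = 0.2·1.27273 + 0.4·11.7 + 0.4·3.54545 = 6.35273.
E[X²] = 0.2·4.5124 + 0.4·139.464 + 0.4·28.686 = 68.1625.
Var(X) = E[X²] − (E[X])² = 68.1625 − 40.3571 = 27.8053.

27.805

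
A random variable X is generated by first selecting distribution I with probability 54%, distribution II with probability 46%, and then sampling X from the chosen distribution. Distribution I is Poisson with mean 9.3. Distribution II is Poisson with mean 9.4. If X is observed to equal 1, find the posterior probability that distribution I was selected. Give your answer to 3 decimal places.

Likelihoods P(X=1 | ·): I: 0.000850245; II: 0.000777606.
Posterior ∝ prior × likelihood. Numerator for I: 0.54·0.000850245 = 0.000459132.
Normalizing constant: 0.54·0.000850245 + 0.46·0.000777606 = 0.000816831.
P(I | observation) = 0.000459132 / 0.000816831 = 0.56209.

0.562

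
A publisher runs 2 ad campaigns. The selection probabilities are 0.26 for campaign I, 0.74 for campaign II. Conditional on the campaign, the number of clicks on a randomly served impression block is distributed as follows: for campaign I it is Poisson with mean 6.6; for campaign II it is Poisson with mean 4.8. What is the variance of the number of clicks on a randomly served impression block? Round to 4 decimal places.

5.8914

Per component, I: μ=6.6, E[X²]=50.16; II: μ=4.8, E[X²]=27.84.
E[X] = 0.26·6.6 + 0.74·4.8 = 5.268.
E[X²] = 0.26·50.16 + 0.74·27.84 = 33.6432.
Var(X) = E[X²] − (E[X])² = 33.6432 − 27.7518 = 5.89138.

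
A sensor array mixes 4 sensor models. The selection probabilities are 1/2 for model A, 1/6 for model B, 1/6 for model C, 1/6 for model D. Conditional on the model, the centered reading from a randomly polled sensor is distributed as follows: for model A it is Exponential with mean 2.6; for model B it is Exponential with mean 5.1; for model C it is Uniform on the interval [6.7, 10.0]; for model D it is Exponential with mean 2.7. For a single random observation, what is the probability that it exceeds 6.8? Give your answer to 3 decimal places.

0.256

Conditional on each model, P(X > 6.8): A: 0.0731397; B: 0.263597; C: 0.969697; D: 0.0805789.
By total probability, P(X > 6.8) = 0.5·0.0731397 + 0.166667·0.263597 + 0.166667·0.969697 + 0.166667·0.0805789 = 0.255549.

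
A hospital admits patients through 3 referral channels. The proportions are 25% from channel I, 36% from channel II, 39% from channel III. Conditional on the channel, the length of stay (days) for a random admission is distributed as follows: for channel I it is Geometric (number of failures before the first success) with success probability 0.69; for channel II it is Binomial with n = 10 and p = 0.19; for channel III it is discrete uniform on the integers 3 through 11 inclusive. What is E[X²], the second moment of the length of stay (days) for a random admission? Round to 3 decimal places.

For each component E[X²] = Var + (mean)², giving I: 0.852972; II: 5.149; III: 55.6667.
Overall E[X²] = 0.25·0.852972 + 0.36·5.149 + 0.39·55.6667 = 23.7769.

23.777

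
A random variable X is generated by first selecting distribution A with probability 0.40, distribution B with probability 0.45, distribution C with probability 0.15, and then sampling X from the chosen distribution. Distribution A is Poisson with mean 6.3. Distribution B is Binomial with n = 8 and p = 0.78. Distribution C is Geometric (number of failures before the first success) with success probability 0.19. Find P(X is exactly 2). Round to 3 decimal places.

Conditional on each component, P(X = 2): A: 0.0364415; B: 0.00193145; C: 0.124659.
By total probability, P(X = 2) = 0.4·0.0364415 + 0.45·0.00193145 + 0.15·0.124659 = 0.0341446.

0.034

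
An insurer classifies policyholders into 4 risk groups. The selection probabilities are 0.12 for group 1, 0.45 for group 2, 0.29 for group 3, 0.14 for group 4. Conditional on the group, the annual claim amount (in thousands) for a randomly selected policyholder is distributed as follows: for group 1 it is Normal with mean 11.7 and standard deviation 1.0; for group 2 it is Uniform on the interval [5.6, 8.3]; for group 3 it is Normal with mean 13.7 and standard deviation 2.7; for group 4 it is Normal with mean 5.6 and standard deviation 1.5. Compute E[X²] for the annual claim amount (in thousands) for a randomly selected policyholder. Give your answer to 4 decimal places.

99.8059

For each component E[X²] = Var + (mean)², giving 1: 137.89; 2: 48.91; 3: 194.98; 4: 33.61.
Overall E[X²] = 0.12·137.89 + 0.45·48.91 + 0.29·194.98 + 0.14·33.61 = 99.8059.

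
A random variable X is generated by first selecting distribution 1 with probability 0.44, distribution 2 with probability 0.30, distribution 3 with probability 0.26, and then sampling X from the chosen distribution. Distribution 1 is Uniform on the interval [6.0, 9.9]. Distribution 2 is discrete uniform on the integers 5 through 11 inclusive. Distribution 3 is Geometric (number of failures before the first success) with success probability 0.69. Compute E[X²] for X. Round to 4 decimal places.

For each component E[X²] = Var + (mean)², giving 1: 64.47; 2: 68; 3: 0.852972.
Overall E[X²] = 0.44·64.47 + 0.3·68 + 0.26·0.852972 = 48.9886.

48.9886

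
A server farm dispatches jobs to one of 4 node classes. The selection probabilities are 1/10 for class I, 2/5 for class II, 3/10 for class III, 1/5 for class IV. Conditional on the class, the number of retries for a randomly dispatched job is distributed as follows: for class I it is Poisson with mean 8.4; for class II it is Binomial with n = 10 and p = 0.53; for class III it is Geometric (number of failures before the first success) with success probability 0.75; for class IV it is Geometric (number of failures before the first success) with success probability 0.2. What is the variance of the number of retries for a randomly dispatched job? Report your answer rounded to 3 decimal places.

Per component, I: μ=8.4, E[X²]=78.96; II: μ=5.3, E[X²]=30.581; III: μ=0.333333, E[X²]=0.555556; IV: μ=4, E[X²]=36.
E[X] = 0.1·8.4 + 0.4·5.3 + 0.3·0.333333 + 0.2·4 = 3.86.
E[X²] = 0.1·78.96 + 0.4·30.581 + 0.3·0.555556 + 0.2·36 = 27.4951.
Var(X) = E[X²] − (E[X])² = 27.4951 − 14.8996 = 12.5955.

12.595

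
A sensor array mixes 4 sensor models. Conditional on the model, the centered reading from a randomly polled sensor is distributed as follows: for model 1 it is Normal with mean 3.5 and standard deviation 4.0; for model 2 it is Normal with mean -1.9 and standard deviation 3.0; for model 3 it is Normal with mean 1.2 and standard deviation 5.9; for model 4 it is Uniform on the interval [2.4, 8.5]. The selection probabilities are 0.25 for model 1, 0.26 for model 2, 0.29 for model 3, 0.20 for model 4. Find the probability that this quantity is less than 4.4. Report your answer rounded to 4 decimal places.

0.6730

Conditional on each model, P(X < 4.4): 1: 0.58901; 2: 0.982136; 3: 0.706219; 4: 0.327869.
By total probability, P(X < 4.4) = 0.25·0.58901 + 0.26·0.982136 + 0.29·0.706219 + 0.2·0.327869 = 0.672985.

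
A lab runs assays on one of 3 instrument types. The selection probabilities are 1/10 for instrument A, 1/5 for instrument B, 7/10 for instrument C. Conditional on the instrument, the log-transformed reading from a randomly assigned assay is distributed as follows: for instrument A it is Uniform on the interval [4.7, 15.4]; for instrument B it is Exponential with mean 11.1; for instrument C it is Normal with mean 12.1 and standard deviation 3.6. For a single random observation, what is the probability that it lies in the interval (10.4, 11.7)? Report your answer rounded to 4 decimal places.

Conditional on each instrument, P(10.4 < X < 11.7): A: 0.121495; B: 0.0433042; C: 0.13738.
By total probability, P(10.4 < X < 11.7) = 0.1·0.121495 + 0.2·0.0433042 + 0.7·0.13738 = 0.116976.

0.1170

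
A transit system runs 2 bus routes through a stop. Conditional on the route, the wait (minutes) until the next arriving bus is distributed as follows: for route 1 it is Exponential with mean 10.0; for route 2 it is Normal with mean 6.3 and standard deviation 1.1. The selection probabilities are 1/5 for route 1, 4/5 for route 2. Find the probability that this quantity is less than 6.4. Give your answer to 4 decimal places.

Conditional on each route, P(X < 6.4): 1: 0.472708; 2: 0.536218.
By total probability, P(X < 6.4) = 0.2·0.472708 + 0.8·0.536218 = 0.523516.

0.5235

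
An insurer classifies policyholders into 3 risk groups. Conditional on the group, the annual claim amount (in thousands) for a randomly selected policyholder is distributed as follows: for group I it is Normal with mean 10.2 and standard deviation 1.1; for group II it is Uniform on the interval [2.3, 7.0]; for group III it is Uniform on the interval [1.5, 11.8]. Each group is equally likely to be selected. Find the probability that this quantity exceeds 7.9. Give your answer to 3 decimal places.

0.453

Conditional on each group, P(X > 7.9): I: 0.981732; II: 0; III: 0.378641.
By total probability, P(X > 7.9) = 0.333333·0.981732 + 0.333333·0 + 0.333333·0.378641 = 0.453458.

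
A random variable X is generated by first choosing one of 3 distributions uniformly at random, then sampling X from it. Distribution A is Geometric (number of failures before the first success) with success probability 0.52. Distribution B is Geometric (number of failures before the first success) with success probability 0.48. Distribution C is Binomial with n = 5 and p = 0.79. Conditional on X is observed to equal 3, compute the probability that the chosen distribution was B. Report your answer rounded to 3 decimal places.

Likelihoods P(X=3 | ·): A: 0.0575078; B: 0.0674918; C: 0.21743.
Posterior ∝ prior × likelihood. Numerator for B: 0.333333·0.0674918 = 0.0224973.
Normalizing constant: 0.333333·0.0575078 + 0.333333·0.0674918 + 0.333333·0.21743 = 0.114143.
P(B | observation) = 0.0224973 / 0.114143 = 0.197097.

0.197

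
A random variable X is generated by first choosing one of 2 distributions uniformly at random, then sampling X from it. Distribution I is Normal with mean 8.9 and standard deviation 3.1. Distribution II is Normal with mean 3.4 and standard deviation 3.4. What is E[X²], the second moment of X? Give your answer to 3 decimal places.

For each component E[X²] = Var + (mean)², giving I: 88.82; II: 23.12.
Overall E[X²] = 0.5·88.82 + 0.5·23.12 = 55.97.

55.970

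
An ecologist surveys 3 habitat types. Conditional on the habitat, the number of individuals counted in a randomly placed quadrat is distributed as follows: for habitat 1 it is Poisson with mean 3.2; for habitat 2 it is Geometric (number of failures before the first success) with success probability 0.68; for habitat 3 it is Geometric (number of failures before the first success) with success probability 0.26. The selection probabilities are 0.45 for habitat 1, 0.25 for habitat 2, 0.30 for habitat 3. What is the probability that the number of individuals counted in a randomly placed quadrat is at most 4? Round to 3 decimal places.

0.834

Conditional on each habitat, P(X ≤ 4): 1: 0.780613; 2: 0.996645; 3: 0.778099.
By total probability, P(X ≤ 4) = 0.45·0.780613 + 0.25·0.996645 + 0.3·0.778099 = 0.833867.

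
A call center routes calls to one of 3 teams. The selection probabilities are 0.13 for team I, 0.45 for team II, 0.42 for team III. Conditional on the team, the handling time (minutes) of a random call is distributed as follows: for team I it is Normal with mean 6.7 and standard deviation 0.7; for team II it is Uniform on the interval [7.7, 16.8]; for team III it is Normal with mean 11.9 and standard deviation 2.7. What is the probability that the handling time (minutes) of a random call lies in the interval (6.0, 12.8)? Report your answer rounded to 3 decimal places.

Conditional on each team, P(6.0 < X < 12.8): I: 0.841345; II: 0.56044; III: 0.616121.
By total probability, P(6.0 < X < 12.8) = 0.13·0.841345 + 0.45·0.56044 + 0.42·0.616121 = 0.620343.

0.620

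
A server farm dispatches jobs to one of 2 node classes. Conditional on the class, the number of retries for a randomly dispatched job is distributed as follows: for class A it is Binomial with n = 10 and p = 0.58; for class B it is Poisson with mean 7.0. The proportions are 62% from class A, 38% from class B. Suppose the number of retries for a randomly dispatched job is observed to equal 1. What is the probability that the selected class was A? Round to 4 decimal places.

Likelihoods P(X=1 | ·): A: 0.00235869; B: 0.00638317.
Posterior ∝ prior × likelihood. Numerator for A: 0.62·0.00235869 = 0.00146239.
Normalizing constant: 0.62·0.00235869 + 0.38·0.00638317 = 0.003888.
P(A | observation) = 0.00146239 / 0.003888 = 0.37613.

0.3761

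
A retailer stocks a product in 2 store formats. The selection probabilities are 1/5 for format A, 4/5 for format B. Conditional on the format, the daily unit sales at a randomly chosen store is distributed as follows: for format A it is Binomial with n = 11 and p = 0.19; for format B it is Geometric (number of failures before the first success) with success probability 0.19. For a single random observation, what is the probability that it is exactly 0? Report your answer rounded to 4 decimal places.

Conditional on each format, P(X = 0): A: 0.0984771; B: 0.19.
By total probability, P(X = 0) = 0.2·0.0984771 + 0.8·0.19 = 0.171695.

0.1717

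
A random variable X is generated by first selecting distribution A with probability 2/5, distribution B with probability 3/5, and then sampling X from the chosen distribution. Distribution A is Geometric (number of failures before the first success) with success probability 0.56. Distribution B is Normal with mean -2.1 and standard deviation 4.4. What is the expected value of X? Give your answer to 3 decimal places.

Component means — A: 0.785714; B: -2.1.
E[X] = 0.4·0.785714 + 0.6·-2.1 = -0.945714.

-0.946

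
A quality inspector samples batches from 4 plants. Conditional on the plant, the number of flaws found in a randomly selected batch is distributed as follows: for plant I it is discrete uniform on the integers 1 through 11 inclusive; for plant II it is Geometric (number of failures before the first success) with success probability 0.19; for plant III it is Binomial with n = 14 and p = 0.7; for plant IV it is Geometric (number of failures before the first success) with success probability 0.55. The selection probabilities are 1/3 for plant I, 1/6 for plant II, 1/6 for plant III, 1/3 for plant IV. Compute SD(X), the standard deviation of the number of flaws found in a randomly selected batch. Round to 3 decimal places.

4.243

Per component, I: μ=6, E[X²]=46; II: μ=4.26316, E[X²]=40.6122; III: μ=9.8, E[X²]=98.98; IV: μ=0.818182, E[X²]=2.15702.
E[X] = 0.333333·6 + 0.166667·4.26316 + 0.166667·9.8 + 0.333333·0.818182 = 4.61659.
E[X²] = 0.333333·46 + 0.166667·40.6122 + 0.166667·98.98 + 0.333333·2.15702 = 39.3177.
Var(X) = E[X²] − (E[X])² = 39.3177 − 21.3129 = 18.0048.
SD(X) = √18.0048 = 4.24321.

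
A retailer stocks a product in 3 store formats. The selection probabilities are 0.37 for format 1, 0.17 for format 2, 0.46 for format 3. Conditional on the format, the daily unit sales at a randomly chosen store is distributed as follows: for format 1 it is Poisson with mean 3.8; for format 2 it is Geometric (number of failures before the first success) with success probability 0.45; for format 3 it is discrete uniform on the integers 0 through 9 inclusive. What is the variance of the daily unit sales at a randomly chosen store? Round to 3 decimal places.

Per component, 1: μ=3.8, E[X²]=18.24; 2: μ=1.22222, E[X²]=4.20988; 3: μ=4.5, E[X²]=28.5.
E[X] = 0.37·3.8 + 0.17·1.22222 + 0.46·4.5 = 3.68378.
E[X²] = 0.37·18.24 + 0.17·4.20988 + 0.46·28.5 = 20.5745.
Var(X) = E[X²] − (E[X])² = 20.5745 − 13.5702 = 7.00426.

7.004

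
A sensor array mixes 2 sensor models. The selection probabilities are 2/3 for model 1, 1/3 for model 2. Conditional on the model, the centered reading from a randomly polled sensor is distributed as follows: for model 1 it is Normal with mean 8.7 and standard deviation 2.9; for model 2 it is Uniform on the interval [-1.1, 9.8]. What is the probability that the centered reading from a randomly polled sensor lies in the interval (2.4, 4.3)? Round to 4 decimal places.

Conditional on each model, P(2.4 < X < 4.3): 1: 0.0496906; 2: 0.174312.
By total probability, P(2.4 < X < 4.3) = 0.666667·0.0496906 + 0.333333·0.174312 = 0.0912311.

0.0912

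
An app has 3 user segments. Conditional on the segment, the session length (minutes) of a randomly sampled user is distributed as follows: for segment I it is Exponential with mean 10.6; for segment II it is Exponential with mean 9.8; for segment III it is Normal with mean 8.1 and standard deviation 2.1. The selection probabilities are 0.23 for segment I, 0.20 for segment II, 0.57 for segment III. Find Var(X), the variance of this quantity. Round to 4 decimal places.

Per component, I: μ=10.6, E[X²]=224.72; II: μ=9.8, E[X²]=192.08; III: μ=8.1, E[X²]=70.02.
E[X] = 0.23·10.6 + 0.2·9.8 + 0.57·8.1 = 9.015.
E[X²] = 0.23·224.72 + 0.2·192.08 + 0.57·70.02 = 130.013.
Var(X) = E[X²] − (E[X])² = 130.013 − 81.2702 = 48.7428.

48.7428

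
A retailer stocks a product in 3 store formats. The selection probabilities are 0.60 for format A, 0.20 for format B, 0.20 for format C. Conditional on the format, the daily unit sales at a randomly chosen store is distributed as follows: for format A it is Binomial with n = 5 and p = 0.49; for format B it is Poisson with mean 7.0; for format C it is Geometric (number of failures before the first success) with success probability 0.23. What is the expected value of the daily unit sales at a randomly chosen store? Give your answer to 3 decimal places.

3.540

Component means — A: 2.45; B: 7; C: 3.34783.
E[X] = 0.6·2.45 + 0.2·7 + 0.2·3.34783 = 3.53957.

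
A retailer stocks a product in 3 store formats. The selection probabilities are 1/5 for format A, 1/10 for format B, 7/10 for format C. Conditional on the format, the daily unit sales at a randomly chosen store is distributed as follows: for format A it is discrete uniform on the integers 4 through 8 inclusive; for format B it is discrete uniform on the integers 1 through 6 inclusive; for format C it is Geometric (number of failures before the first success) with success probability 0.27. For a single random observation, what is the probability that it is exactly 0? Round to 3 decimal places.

0.189

Conditional on each format, P(X = 0): A: 0; B: 0; C: 0.27.
By total probability, P(X = 0) = 0.2·0 + 0.1·0 + 0.7·0.27 = 0.189.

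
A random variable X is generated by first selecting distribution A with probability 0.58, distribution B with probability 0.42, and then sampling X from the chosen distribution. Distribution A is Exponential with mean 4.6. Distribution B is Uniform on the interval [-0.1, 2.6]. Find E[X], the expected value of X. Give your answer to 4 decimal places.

3.1930

Component means — A: 4.6; B: 1.25.
E[X] = 0.58·4.6 + 0.42·1.25 = 3.193.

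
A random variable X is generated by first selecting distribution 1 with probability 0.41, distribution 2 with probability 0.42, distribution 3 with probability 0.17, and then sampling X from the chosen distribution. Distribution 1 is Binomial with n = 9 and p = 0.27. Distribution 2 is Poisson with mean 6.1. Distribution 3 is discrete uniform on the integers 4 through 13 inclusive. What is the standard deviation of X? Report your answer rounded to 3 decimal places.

Per component, 1: μ=2.43, E[X²]=7.6788; 2: μ=6.1, E[X²]=43.31; 3: μ=8.5, E[X²]=80.5.
E[X] = 0.41·2.43 + 0.42·6.1 + 0.17·8.5 = 5.0033.
E[X²] = 0.41·7.6788 + 0.42·43.31 + 0.17·80.5 = 35.0235.
Var(X) = E[X²] − (E[X])² = 35.0235 − 25.033 = 9.9905.
SD(X) = √9.9905 = 3.16077.

3.161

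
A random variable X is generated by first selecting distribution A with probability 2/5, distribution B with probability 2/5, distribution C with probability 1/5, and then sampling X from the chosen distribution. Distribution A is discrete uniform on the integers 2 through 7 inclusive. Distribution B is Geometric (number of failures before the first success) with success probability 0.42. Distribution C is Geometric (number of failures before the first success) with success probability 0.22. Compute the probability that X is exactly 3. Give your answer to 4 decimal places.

0.1203

Conditional on each component, P(X = 3): A: 0.166667; B: 0.081947; C: 0.104401.
By total probability, P(X = 3) = 0.4·0.166667 + 0.4·0.081947 + 0.2·0.104401 = 0.120326.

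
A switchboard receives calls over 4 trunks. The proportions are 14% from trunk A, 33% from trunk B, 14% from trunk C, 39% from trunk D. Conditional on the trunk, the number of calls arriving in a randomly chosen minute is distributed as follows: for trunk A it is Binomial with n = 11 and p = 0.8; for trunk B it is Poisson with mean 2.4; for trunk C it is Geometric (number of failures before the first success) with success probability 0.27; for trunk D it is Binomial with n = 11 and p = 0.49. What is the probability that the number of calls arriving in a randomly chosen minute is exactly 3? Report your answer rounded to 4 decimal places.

Conditional on each trunk, P(X = 3): A: 0.000216269; B: 0.209014; C: 0.105035; D: 0.0888451.
By total probability, P(X = 3) = 0.14·0.000216269 + 0.33·0.209014 + 0.14·0.105035 + 0.39·0.0888451 = 0.118359.

0.1184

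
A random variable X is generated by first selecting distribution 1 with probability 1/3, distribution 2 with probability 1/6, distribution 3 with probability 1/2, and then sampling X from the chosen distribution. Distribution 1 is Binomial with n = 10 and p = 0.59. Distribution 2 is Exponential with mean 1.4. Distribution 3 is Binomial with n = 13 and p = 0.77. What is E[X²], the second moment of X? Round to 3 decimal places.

For each component E[X²] = Var + (mean)², giving 1: 37.229; 2: 3.92; 3: 102.502.
Overall E[X²] = 0.333333·37.229 + 0.166667·3.92 + 0.5·102.502 = 64.3142.

64.314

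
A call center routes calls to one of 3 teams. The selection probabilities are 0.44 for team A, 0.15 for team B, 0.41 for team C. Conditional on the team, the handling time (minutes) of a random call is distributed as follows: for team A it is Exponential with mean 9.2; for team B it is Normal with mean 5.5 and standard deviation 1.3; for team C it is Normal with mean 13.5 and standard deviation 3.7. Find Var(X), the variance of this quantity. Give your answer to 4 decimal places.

Per component, A: μ=9.2, E[X²]=169.28; B: μ=5.5, E[X²]=31.94; C: μ=13.5, E[X²]=195.94.
E[X] = 0.44·9.2 + 0.15·5.5 + 0.41·13.5 = 10.408.
E[X²] = 0.44·169.28 + 0.15·31.94 + 0.41·195.94 = 159.61.
Var(X) = E[X²] − (E[X])² = 159.61 − 108.326 = 51.2831.

51.2831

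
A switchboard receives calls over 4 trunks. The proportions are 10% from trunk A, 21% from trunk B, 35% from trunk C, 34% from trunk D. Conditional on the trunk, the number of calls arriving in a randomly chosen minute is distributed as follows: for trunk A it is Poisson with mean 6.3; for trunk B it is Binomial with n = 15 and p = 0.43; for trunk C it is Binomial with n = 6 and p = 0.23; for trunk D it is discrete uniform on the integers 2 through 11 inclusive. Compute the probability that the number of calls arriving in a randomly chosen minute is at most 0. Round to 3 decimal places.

0.073

Conditional on each trunk, P(X ≤ 0): A: 0.0018363; B: 0.000217833; C: 0.208422; D: 0.
By total probability, P(X ≤ 0) = 0.1·0.0018363 + 0.21·0.000217833 + 0.35·0.208422 + 0.34·0 = 0.0731772.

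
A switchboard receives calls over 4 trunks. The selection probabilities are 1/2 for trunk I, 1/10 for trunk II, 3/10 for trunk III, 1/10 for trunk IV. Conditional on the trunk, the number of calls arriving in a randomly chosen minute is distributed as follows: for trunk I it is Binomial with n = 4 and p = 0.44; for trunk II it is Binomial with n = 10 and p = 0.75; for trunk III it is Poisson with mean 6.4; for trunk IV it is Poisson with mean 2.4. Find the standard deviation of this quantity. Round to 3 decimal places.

Per component, I: μ=1.76, E[X²]=4.0832; II: μ=7.5, E[X²]=58.125; III: μ=6.4, E[X²]=47.36; IV: μ=2.4, E[X²]=8.16.
E[X] = 0.5·1.76 + 0.1·7.5 + 0.3·6.4 + 0.1·2.4 = 3.79.
E[X²] = 0.5·4.0832 + 0.1·58.125 + 0.3·47.36 + 0.1·8.16 = 22.8781.
Var(X) = E[X²] − (E[X])² = 22.8781 − 14.3641 = 8.514.
SD(X) = √8.514 = 2.91788.

2.918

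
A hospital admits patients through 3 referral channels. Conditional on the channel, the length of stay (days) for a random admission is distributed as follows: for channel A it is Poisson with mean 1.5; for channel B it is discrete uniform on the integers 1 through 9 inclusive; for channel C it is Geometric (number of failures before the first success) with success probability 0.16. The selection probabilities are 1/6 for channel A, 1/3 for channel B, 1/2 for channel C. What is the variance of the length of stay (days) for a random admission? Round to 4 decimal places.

Per component, A: μ=1.5, E[X²]=3.75; B: μ=5, E[X²]=31.6667; C: μ=5.25, E[X²]=60.375.
E[X] = 0.166667·1.5 + 0.333333·5 + 0.5·5.25 = 4.54167.
E[X²] = 0.166667·3.75 + 0.333333·31.6667 + 0.5·60.375 = 41.3681.
Var(X) = E[X²] − (E[X])² = 41.3681 − 20.6267 = 20.7413.

20.7413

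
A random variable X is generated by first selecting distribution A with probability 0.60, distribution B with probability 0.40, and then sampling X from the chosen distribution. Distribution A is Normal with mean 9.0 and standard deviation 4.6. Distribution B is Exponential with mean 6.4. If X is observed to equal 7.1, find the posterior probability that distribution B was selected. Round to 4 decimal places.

0.3014

Likelihoods f(7.1 | ·): A: 0.0796353; B: 0.0515258.
Posterior ∝ prior × likelihood. Numerator for B: 0.4·0.0515258 = 0.0206103.
Normalizing constant: 0.6·0.0796353 + 0.4·0.0515258 = 0.0683915.
P(B | observation) = 0.0206103 / 0.0683915 = 0.301358.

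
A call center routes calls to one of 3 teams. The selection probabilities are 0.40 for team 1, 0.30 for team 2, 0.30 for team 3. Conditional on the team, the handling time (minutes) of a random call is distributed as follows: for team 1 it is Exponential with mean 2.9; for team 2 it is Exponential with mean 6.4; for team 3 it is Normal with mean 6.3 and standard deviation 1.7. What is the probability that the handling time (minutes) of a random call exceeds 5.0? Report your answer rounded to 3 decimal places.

Conditional on each team, P(X > 5.0): 1: 0.178327; 2: 0.457833; 3: 0.777777.
By total probability, P(X > 5.0) = 0.4·0.178327 + 0.3·0.457833 + 0.3·0.777777 = 0.442014.

0.442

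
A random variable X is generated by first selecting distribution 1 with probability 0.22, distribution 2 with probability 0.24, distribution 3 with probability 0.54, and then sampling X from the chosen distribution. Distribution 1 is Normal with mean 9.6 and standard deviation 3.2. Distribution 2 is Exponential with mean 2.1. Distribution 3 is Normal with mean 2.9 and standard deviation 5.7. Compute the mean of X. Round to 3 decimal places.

4.182

Component means — 1: 9.6; 2: 2.1; 3: 2.9.
E[X] = 0.22·9.6 + 0.24·2.1 + 0.54·2.9 = 4.182.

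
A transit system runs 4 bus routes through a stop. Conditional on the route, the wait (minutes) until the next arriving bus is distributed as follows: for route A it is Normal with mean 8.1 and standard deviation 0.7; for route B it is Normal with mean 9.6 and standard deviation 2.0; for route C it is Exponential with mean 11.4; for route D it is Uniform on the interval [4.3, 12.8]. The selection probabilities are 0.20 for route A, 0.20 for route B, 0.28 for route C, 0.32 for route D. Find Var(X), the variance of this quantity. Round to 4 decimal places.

Per component, A: μ=8.1, E[X²]=66.1; B: μ=9.6, E[X²]=96.16; C: μ=11.4, E[X²]=259.92; D: μ=8.55, E[X²]=79.1233.
E[X] = 0.2·8.1 + 0.2·9.6 + 0.28·11.4 + 0.32·8.55 = 9.468.
E[X²] = 0.2·66.1 + 0.2·96.16 + 0.28·259.92 + 0.32·79.1233 = 130.549.
Var(X) = E[X²] − (E[X])² = 130.549 − 89.643 = 40.906.

40.9060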